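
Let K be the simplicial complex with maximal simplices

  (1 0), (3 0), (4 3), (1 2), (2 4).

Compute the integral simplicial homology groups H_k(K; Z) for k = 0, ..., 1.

H_0 = Z,  H_1 = Z.

Fix the vertex order 0 < 1 < 2 < 3 < 4 and write every simplex with vertices in increasing order. Then dim K = 1 and the simplices of K are:

  0-simplices (5): [0], [1], [2], [3], [4]
  1-simplices (5): [0,1], [0,3], [1,2], [2,4], [3,4]

giving chain groups C_0 ≅ Z^5, C_1 ≅ Z^5.

∂_1: C_1 → C_0 sends each edge [p,q] (with p < q) to q − p. For instance
  ∂[2,4] = [4] − [2].
As a 5×5 matrix over Z this has rank 4, with invariant factors (1,1,1,1).

Computing H_k = (kernel of ∂_k) / (image of ∂_{k+1}):

  H_0: rank C_0 − rank ∂_1 = 5 − 4 = 1, and the invariant factors of ∂_1 are all 1, so H_0 ≅ Z.
  H_1: rank ker ∂_1 − rank ∂_2 = (5 − 4) − 0 = 1, and there is no ∂_2, so H_1 ≅ Z.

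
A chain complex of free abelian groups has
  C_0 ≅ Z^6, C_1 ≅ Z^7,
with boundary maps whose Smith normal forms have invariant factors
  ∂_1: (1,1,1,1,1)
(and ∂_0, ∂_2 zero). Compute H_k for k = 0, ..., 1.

H_0 ≅ Z,  H_1 ≅ Z^2.

H_0: b_0 = 6 − 0 − 5 = 1; torsion from ∂_1 factors > 1: none. So H_0 ≅ Z.
H_1: b_1 = 7 − 5 − 0 = 2; torsion from ∂_2 factors > 1: none. So H_1 ≅ Z^2.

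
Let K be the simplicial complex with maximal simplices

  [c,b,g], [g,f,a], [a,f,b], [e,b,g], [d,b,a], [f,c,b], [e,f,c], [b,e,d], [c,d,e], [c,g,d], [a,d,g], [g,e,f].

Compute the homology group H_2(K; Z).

H_2 = 0.

Order the vertices as a < b < c < d < e < f < g. Listing each simplex with vertices in this order, K has dimension 2 with simplices:

  0-simplices (7): a, b, c, d, e, f, g
  1-simplices (18): ab, ad, af, ag, bc, bd, be, bf, bg, cd, ce, cf, cg, de, dg, ef, eg, fg
  2-simplices (12): abd, abf, adg, afg, bcf, bcg, bde, beg, cde, cdg, cef, efg

so the chain groups are C_0 ≅ Z^7, C_1 ≅ Z^18, C_2 ≅ Z^12.

The boundary map ∂_1: C_1 → C_0 is given by ∂[p,q] = [q] − [p].
The resulting 7×18 matrix has rank 6, and its Smith normal form has invariant factors (1,1,1,1,1,1).

The boundary map ∂_2: C_2 → C_1 maps a triangle to the signed sum of its edges. For instance
  ∂afg = fg − ag + af,
  ∂cef = ef − cf + ce.
As a 18×12 matrix over Z this has rank 12, with invariant factors (1,1,1,1,1,1,1,1,1,1,1,2).

From H_k ≅ ker(∂_k) / im(∂_{k+1}) we obtain:

  H_2: rank ker ∂_2 − rank ∂_3 = (12 − 12) − 0 = 0, and there is no ∂_3, so H_2 ≅ 0.

(K is a triangulation of the real projective plane RP^2.)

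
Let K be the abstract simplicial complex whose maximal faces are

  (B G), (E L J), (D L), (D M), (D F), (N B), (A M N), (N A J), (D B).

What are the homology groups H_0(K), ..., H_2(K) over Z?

H_0 = Z,  H_1 = Z^2,  H_2 = 0.

We work with the vertex ordering A < B < D < E < F < G < J < L < M < N. The simplices of K, each written with vertices in increasing order, are:

  0-simplices (10): A, B, D, E, F, G, J, L, M, N
  1-simplices (14): AJ, AM, AN, BD, BG, BN, DF, DL, DM, EJ, EL, JL, JN, MN
  2-simplices (3): AJN, AMN, EJL

giving chain groups C_0 ≅ Z^10, C_1 ≅ Z^14, C_2 ≅ Z^3.

∂_1: C_1 → C_0 maps an edge to its endpoints' difference, ∂[p,q] = q − p.
The 10×14 boundary matrix has rank 9 and Smith normal form diag(1,1,1,1,1,1,1,1,1).

The boundary map ∂_2: C_2 → C_1 acts by ∂[p,q,r] = [q,r] − [p,r] + [p,q]. For instance
  ∂AJN = JN − AN + AJ,
  ∂EJL = JL − EL + EJ.
The resulting 14×3 matrix has rank 3, and its Smith normal form has invariant factors (1,1,1).

Reading off H_k = ker ∂_k / im ∂_{k+1}:

  H_0: rank C_0 − rank ∂_1 = 10 − 9 = 1, and the invariant factors of ∂_1 are all 1, so H_0 = Z.
  H_1: rank ker ∂_1 − rank ∂_2 = (14 − 9) − 3 = 2, and the invariant factors of ∂_2 are all 1, so H_1 = Z^2.
  H_2: rank ker ∂_2 − rank ∂_3 = (3 − 3) − 0 = 0, and there is no ∂_3, so H_2 = 0.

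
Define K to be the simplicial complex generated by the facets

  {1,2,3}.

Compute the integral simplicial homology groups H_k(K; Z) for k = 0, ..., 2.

H_0 = Z,  H_1 = 0,  H_2 = 0.

Fix the vertex order 1 < 2 < 3 and write every simplex with vertices in increasing order. Then dim K = 2 and the simplices of K are:

  0-simplices (3): [1], [2], [3]
  1-simplices (3): [1,2], [1,3], [2,3]
  2-simplices (1): [1,2,3]

Hence C_0 ≅ Z^3, C_1 ≅ Z^3, C_2 ≅ Z^1.

∂_1: C_1 → C_0 maps an edge to its endpoints' difference, ∂[p,q] = q − p. For instance
  ∂[1,2] = [2] − [1].
This gives a 3×3 integer matrix of rank 2; reducing to Smith normal form yields diagonal entries (1,1).

∂_2: C_2 → C_1 maps a triangle to the signed sum of its edges. For instance
  ∂[1,2,3] = [2,3] − [1,3] + [1,2].
The resulting 3×1 matrix has rank 1, and its Smith normal form has invariant factors (1).

Reading off H_k = ker ∂_k / im ∂_{k+1}:

  H_0: rank C_0 − rank ∂_1 = 3 − 2 = 1, and the invariant factors of ∂_1 are all 1, so H_0 ≅ Z.
  H_1: rank ker ∂_1 − rank ∂_2 = (3 − 2) − 1 = 0, and the invariant factors of ∂_2 are all 1, so H_1 ≅ 0.
  H_2: rank ker ∂_2 − rank ∂_3 = (1 − 1) − 0 = 0, and there is no ∂_3, so H_2 ≅ 0.

(K is a triangulation of the 2-simplex.)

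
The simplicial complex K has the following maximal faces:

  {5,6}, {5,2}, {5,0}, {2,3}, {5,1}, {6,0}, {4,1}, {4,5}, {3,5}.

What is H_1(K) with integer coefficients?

H_1 ≅ Z^3.

Fix the vertex order 0 < 1 < 2 < 3 < 4 < 5 < 6 and write every simplex with vertices in increasing order. Then dim K = 1 and the simplices of K are:

  0-simplices (7): [0], [1], [2], [3], [4], [5], [6]
  1-simplices (9): [0,5], [0,6], [1,4], [1,5], [2,3], [2,5], [3,5], [4,5], [5,6]

giving chain groups C_0 ≅ Z^7, C_1 ≅ Z^9.

∂_1: C_1 → C_0 is given by ∂[p,q] = [q] − [p]. For instance
  ∂[2,5] = [5] − [2].
As a 7×9 matrix over Z this has rank 6, with invariant factors (1,1,1,1,1,1).

From H_k ≅ ker(∂_k) / im(∂_{k+1}) we obtain:

  H_1: rank ker ∂_1 − rank ∂_2 = (9 − 6) − 0 = 3, and there is no ∂_2, so H_1 ≅ Z^3.

(K is a triangulation of a wedge of 3 circles.)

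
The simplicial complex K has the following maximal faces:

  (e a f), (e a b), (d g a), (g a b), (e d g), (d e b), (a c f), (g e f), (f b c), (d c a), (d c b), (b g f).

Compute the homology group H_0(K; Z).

H_0 ≅ Z.

Fix the vertex order a < b < c < d < e < f < g and write every simplex with vertices in increasing order. Then dim K = 2 and the simplices of K are:

  0-simplices (7): a, b, c, d, e, f, g
  1-simplices (18): ab, ac, ad, ae, af, ag, bc, bd, be, bf, bg, cd, cf, de, dg, ef, eg, fg
  2-simplices (12): abe, abg, acd, acf, adg, aef, bcd, bcf, bde, bfg, deg, efg

giving chain groups C_0 ≅ Z^7, C_1 ≅ Z^18, C_2 ≅ Z^12.

The boundary map ∂_1: C_1 → C_0 is given by ∂[p,q] = [q] − [p].
The resulting 7×18 matrix has rank 6, and its Smith normal form has invariant factors (1,1,1,1,1,1).

∂_2: C_2 → C_1 maps a triangle to the signed sum of its edges. For instance
  ∂bfg = fg − bg + bf,
  ∂bde = de − be + bd.
This gives a 18×12 integer matrix of rank 12; reducing to Smith normal form yields diagonal entries (1,1,1,1,1,1,1,1,1,1,1,2).

Reading off H_k = ker ∂_k / im ∂_{k+1}:

  H_0: rank C_0 − rank ∂_1 = 7 − 6 = 1, and the invariant factors of ∂_1 are all 1, so H_0 = Z.

(K is a triangulation of the real projective plane RP^2.)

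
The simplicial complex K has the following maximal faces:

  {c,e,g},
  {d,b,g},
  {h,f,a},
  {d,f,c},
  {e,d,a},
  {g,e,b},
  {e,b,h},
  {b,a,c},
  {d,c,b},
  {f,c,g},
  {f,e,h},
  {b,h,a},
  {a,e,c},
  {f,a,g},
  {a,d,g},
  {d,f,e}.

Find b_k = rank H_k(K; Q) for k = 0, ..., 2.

K has 8 vertices, 24 edges, 16 triangles.
rank ∂_0 = 0, rank ∂_1 = 7 ⇒ b_0 = 8 − 0 − 7 = 1; all invariant factors of ∂_1 are 1 so no torsion. So H_0 ≅ Z.
rank ∂_1 = 7, rank ∂_2 = 15 ⇒ b_1 = 24 − 7 − 15 = 2; all invariant factors of ∂_2 are 1 so no torsion. So H_1 ≅ Z^2.
rank ∂_2 = 15, rank ∂_3 = 0 ⇒ b_2 = 16 − 15 − 0 = 1. So H_2 ≅ Z.

b_0 = 1, b_1 = 2, b_2 = 1.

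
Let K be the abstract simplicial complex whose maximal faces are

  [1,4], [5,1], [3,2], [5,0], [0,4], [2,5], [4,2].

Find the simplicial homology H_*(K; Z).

H_0 = Z,  H_1 = Z^2.

Take the total order 0 < 1 < 2 < 3 < 4 < 5 on the vertex set. Then K (dimension 1) consists of the simplices:

  0-simplices (6): [0], [1], [2], [3], [4], [5]
  1-simplices (7): [0,4], [0,5], [1,4], [1,5], [2,3], [2,4], [2,5]

so the chain groups are C_0 ≅ Z^6, C_1 ≅ Z^7.

The boundary map ∂_1: C_1 → C_0 sends each edge [p,q] (with p < q) to q − p. For instance
  ∂[1,4] = [4] − [1].
The resulting 6×7 matrix has rank 5, and its Smith normal form has invariant factors (1,1,1,1,1).

Computing H_k = (kernel of ∂_k) / (image of ∂_{k+1}):

  H_0: rank C_0 − rank ∂_1 = 6 − 5 = 1, and the invariant factors of ∂_1 are all 1, so H_0 = Z.
  H_1: rank ker ∂_1 − rank ∂_2 = (7 − 5) − 0 = 2, and there is no ∂_2, so H_1 = Z^2.

As a check, the Euler characteristic is 6 − 7 = -1, which agrees with 1 − 2 = -1.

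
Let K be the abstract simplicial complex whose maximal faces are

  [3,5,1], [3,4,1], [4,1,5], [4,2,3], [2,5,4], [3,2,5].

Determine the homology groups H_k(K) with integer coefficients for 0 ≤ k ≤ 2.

Fix the vertex order 1 < 2 < 3 < 4 < 5 and write every simplex with vertices in increasing order. Then dim K = 2 and the simplices of K are:

  0-simplices (5): [1], [2], [3], [4], [5]
  1-simplices (9): [1,3], [1,4], [1,5], [2,3], [2,4], [2,5], [3,4], [3,5], [4,5]
  2-simplices (6): [1,3,4], [1,3,5], [1,4,5], [2,3,4], [2,3,5], [2,4,5]

giving chain groups C_0 ≅ Z^5, C_1 ≅ Z^9, C_2 ≅ Z^6.

The boundary map ∂_1: C_1 → C_0 sends each edge [p,q] (with p < q) to q − p.
This gives a 5×9 integer matrix of rank 4; reducing to Smith normal form yields diagonal entries (1,1,1,1).

∂_2: C_2 → C_1 acts by ∂[p,q,r] = [q,r] − [p,r] + [p,q]. For instance
  ∂[1,3,4] = [3,4] − [1,4] + [1,3],
  ∂[1,4,5] = [4,5] − [1,5] + [1,4].
This gives a 9×6 integer matrix of rank 5; reducing to Smith normal form yields diagonal entries (1,1,1,1,1).

Reading off H_k = ker ∂_k / im ∂_{k+1}:

  H_0: rank C_0 − rank ∂_1 = 5 − 4 = 1, and the invariant factors of ∂_1 are all 1, so H_0 ≅ Z.
  H_1: rank ker ∂_1 − rank ∂_2 = (9 − 4) − 5 = 0, and the invariant factors of ∂_2 are all 1, so H_1 ≅ 0.
  H_2: rank ker ∂_2 − rank ∂_3 = (6 − 5) − 0 = 1, and there is no ∂_3, so H_2 ≅ Z.

As a check, the Euler characteristic is 5 − 9 + 6 = 2, which agrees with 1 − 0 + 1 = 2.

H_0 = Z,  H_1 = 0,  H_2 = Z.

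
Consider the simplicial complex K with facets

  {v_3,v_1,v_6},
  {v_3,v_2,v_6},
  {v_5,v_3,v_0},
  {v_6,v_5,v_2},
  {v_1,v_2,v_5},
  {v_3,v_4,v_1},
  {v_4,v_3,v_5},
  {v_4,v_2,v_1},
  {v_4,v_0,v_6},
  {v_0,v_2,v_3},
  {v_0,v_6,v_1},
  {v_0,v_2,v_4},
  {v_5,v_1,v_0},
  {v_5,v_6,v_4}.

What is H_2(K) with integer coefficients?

H_2 ≅ Z.

Take the total order v_0 < v_1 < v_2 < v_3 < v_4 < v_5 < v_6 on the vertex set. Then K (dimension 2) consists of the simplices:

  0-simplices (7): [v_0], [v_1], [v_2], [v_3], [v_4], [v_5], [v_6]
  1-simplices (21): (21 of them)
  2-simplices (14): (14 of them)

so the chain groups are C_0 ≅ Z^7, C_1 ≅ Z^21, C_2 ≅ Z^14.

Boundary ∂_1: C_1 → C_0 is given by ∂[p,q] = [q] − [p]. For instance
  ∂[v_3,v_4] = [v_4] − [v_3].
As a 7×21 matrix over Z this has rank 6, with invariant factors (1,1,1,1,1,1).

Boundary ∂_2: C_2 → C_1 sends each 2-simplex [p,q,r] to [q,r] − [p,r] + [p,q]. For instance
  ∂[v_0,v_2,v_4] = [v_2,v_4] − [v_0,v_4] + [v_0,v_2],
  ∂[v_2,v_5,v_6] = [v_5,v_6] − [v_2,v_6] + [v_2,v_5].
The 21×14 boundary matrix has rank 13 and Smith normal form diag(1,1,1,1,1,1,1,1,1,1,1,1,1).

From H_k ≅ ker(∂_k) / im(∂_{k+1}) we obtain:

  H_2: rank ker ∂_2 − rank ∂_3 = (14 − 13) − 0 = 1, and there is no ∂_3, so H_2 ≅ Z.

(K is a triangulation of the torus T^2.)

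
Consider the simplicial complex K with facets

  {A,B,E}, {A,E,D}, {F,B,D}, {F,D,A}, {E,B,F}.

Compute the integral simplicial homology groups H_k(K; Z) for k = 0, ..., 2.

H_0 = Z,  H_1 = Z,  H_2 = 0.

Take the total order A < B < D < E < F on the vertex set. Then K (dimension 2) consists of the simplices:

  0-simplices (5): A, B, D, E, F
  1-simplices (10): AB, AD, AE, AF, BD, BE, BF, DE, DF, EF
  2-simplices (5): ABE, ADE, ADF, BDF, BEF

so the chain groups are C_0 ≅ Z^5, C_1 ≅ Z^10, C_2 ≅ Z^5.

The boundary map ∂_1: C_1 → C_0 sends each edge [p,q] (with p < q) to q − p. For instance
  ∂DE = E − D.
This gives a 5×10 integer matrix of rank 4; reducing to Smith normal form yields diagonal entries (1,1,1,1).

The boundary map ∂_2: C_2 → C_1 sends each 2-simplex [p,q,r] to [q,r] − [p,r] + [p,q]. For instance
  ∂ABE = BE − AE + AB,
  ∂ADE = DE − AE + AD.
The resulting 10×5 matrix has rank 5, and its Smith normal form has invariant factors (1,1,1,1,1).

From H_k ≅ ker(∂_k) / im(∂_{k+1}) we obtain:

  H_0: rank C_0 − rank ∂_1 = 5 − 4 = 1, and the invariant factors of ∂_1 are all 1, so H_0 = Z.
  H_1: rank ker ∂_1 − rank ∂_2 = (10 − 4) − 5 = 1, and the invariant factors of ∂_2 are all 1, so H_1 = Z.
  H_2: rank ker ∂_2 − rank ∂_3 = (5 − 5) − 0 = 0, and there is no ∂_3, so H_2 = 0.

(K is a triangulation of the Möbius band.)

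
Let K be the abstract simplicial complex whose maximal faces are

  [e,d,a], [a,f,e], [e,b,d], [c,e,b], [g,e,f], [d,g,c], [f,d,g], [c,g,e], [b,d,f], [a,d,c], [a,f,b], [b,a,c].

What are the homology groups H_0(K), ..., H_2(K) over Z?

H_0 ≅ Z,  H_1 ≅ Z/2Z,  H_2 = 0.

Order the vertices as a < b < c < d < e < f < g. Listing each simplex with vertices in this order, K has dimension 2 with simplices:

  0-simplices (7): a, b, c, d, e, f, g
  1-simplices (18): ab, ac, ad, ae, af, bc, bd, be, bf, cd, ce, cg, de, df, dg, ef, eg, fg
  2-simplices (12): abc, abf, acd, ade, aef, bce, bde, bdf, cdg, ceg, dfg, efg

giving chain groups C_0 ≅ Z^7, C_1 ≅ Z^18, C_2 ≅ Z^12.

∂_1: C_1 → C_0 maps an edge to its endpoints' difference, ∂[p,q] = q − p. For instance
  ∂ef = f − e.
This gives a 7×18 integer matrix of rank 6; reducing to Smith normal form yields diagonal entries (1,1,1,1,1,1).

∂_2: C_2 → C_1 maps a triangle to the signed sum of its edges. For instance
  ∂aef = ef − af + ae,
  ∂bce = ce − be + bc.
This gives a 18×12 integer matrix of rank 12; reducing to Smith normal form yields diagonal entries (1,1,1,1,1,1,1,1,1,1,1,2).

Reading off H_k = ker ∂_k / im ∂_{k+1}:

  H_0: rank C_0 − rank ∂_1 = 7 − 6 = 1, and the invariant factors of ∂_1 are all 1, so H_0 = Z.
  H_1: rank ker ∂_1 − rank ∂_2 = (18 − 6) − 12 = 0, and ∂_2 has invariant factor 2 > 1, so H_1 = Z/2Z.
  H_2: rank ker ∂_2 − rank ∂_3 = (12 − 12) − 0 = 0, and there is no ∂_3, so H_2 = 0.

As a check, the Euler characteristic is 7 − 18 + 12 = 1, which agrees with 1 − 0 + 0 = 1.
(K is a triangulation of the real projective plane RP^2.)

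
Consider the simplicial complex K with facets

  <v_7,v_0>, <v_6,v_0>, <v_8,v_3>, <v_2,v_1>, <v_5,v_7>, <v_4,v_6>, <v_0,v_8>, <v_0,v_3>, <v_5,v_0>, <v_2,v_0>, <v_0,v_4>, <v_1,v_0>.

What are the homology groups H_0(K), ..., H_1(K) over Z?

H_0 = Z,  H_1 = Z^4.

K has 9 vertices, 12 edges.
rank ∂_0 = 0, rank ∂_1 = 8 ⇒ b_0 = 9 − 0 − 8 = 1; all invariant factors of ∂_1 are 1 so no torsion. So H_0 = Z.
rank ∂_1 = 8, rank ∂_2 = 0 ⇒ b_1 = 12 − 8 − 0 = 4. So H_1 = Z^4.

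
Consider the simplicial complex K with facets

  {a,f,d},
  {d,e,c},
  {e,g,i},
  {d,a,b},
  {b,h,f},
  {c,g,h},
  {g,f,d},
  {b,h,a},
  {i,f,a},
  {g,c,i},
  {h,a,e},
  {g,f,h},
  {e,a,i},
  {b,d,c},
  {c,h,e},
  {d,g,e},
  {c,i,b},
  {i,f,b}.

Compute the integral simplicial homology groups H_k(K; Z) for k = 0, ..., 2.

H_0 = Z,  H_1 = Z ⊕ Z_2,  H_2 = 0.

Take the total order a < b < c < d < e < f < g < h < i on the vertex set. Then K (dimension 2) consists of the simplices:

  0-simplices (9): a, b, c, d, e, f, g, h, i
  1-simplices (27): ab, ad, ae, af, ah, ai, bc, bd, bf, bh, bi, cd, ce, cg, ch, ci, de, df, dg, eg, eh, ei, fg, fh, fi, gh, gi
  2-simplices (18): abd, abh, adf, aeh, aei, afi, bcd, bci, bfh, bfi, cde, ceh, cgh, cgi, deg, dfg, egi, fgh

giving chain groups C_0 ≅ Z^9, C_1 ≅ Z^27, C_2 ≅ Z^18.

∂_1: C_1 → C_0 maps an edge to its endpoints' difference, ∂[p,q] = q − p. For instance
  ∂bf = f − b.
As a 9×27 matrix over Z this has rank 8, with invariant factors (1,1,1,1,1,1,1,1).

The boundary map ∂_2: C_2 → C_1 sends each 2-simplex [p,q,r] to [q,r] − [p,r] + [p,q]. For instance
  ∂cde = de − ce + cd,
  ∂abh = bh − ah + ab.
The 27×18 boundary matrix has rank 18 and Smith normal form diag(1,1,1,1,1,1,1,1,1,1,1,1,1,1,1,1,1,2).

Reading off H_k = ker ∂_k / im ∂_{k+1}:

  H_0: rank C_0 − rank ∂_1 = 9 − 8 = 1, and the invariant factors of ∂_1 are all 1, so H_0 = Z.
  H_1: rank ker ∂_1 − rank ∂_2 = (27 − 8) − 18 = 1, and ∂_2 has invariant factor 2 > 1, so H_1 = Z ⊕ Z_2.
  H_2: rank ker ∂_2 − rank ∂_3 = (18 − 18) − 0 = 0, and there is no ∂_3, so H_2 = 0.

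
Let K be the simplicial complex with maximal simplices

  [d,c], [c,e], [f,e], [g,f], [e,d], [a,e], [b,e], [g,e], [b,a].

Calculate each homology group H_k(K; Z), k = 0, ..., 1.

H_0 ≅ Z,  H_1 ≅ Z^3.

Order the vertices as a < b < c < d < e < f < g. Listing each simplex with vertices in this order, K has dimension 1 with simplices:

  0-simplices (7): a, b, c, d, e, f, g
  1-simplices (9): ab, ae, be, cd, ce, de, ef, eg, fg

so the chain groups are C_0 ≅ Z^7, C_1 ≅ Z^9.

∂_1: C_1 → C_0 maps an edge to its endpoints' difference, ∂[p,q] = q − p. For instance
  ∂ae = e − a.
As a 7×9 matrix over Z this has rank 6, with invariant factors (1,1,1,1,1,1).

Reading off H_k = ker ∂_k / im ∂_{k+1}:

  H_0: rank C_0 − rank ∂_1 = 7 − 6 = 1, and the invariant factors of ∂_1 are all 1, so H_0 = Z.
  H_1: rank ker ∂_1 − rank ∂_2 = (9 − 6) − 0 = 3, and there is no ∂_2, so H_1 = Z^3.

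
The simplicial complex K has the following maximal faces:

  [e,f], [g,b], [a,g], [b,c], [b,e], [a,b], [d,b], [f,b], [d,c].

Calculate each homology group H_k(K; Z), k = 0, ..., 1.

H_0 ≅ Z,  H_1 ≅ Z^3.

Take the total order a < b < c < d < e < f < g on the vertex set. Then K (dimension 1) consists of the simplices:

  0-simplices (7): a, b, c, d, e, f, g
  1-simplices (9): ab, ag, bc, bd, be, bf, bg, cd, ef

Hence C_0 ≅ Z^7, C_1 ≅ Z^9.

∂_1: C_1 → C_0 maps an edge to its endpoints' difference, ∂[p,q] = q − p.
The 7×9 boundary matrix has rank 6 and Smith normal form diag(1,1,1,1,1,1).

Computing H_k = (kernel of ∂_k) / (image of ∂_{k+1}):

  H_0: rank C_0 − rank ∂_1 = 7 − 6 = 1, and the invariant factors of ∂_1 are all 1, so H_0 ≅ Z.
  H_1: rank ker ∂_1 − rank ∂_2 = (9 − 6) − 0 = 3, and there is no ∂_2, so H_1 ≅ Z^3.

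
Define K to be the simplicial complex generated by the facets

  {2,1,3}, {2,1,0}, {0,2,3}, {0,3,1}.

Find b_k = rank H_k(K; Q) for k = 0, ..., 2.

b_0 = 1, b_1 = 0, b_2 = 1.

Order the vertices as 0 < 1 < 2 < 3. Listing each simplex with vertices in this order, K has dimension 2 with simplices:

  0-simplices (4): [0], [1], [2], [3]
  1-simplices (6): [0,1], [0,2], [0,3], [1,2], [1,3], [2,3]
  2-simplices (4): [0,1,2], [0,1,3], [0,2,3], [1,2,3]

Hence C_0 ≅ Z^4, C_1 ≅ Z^6, C_2 ≅ Z^4.

∂_1: C_1 → C_0 is given by ∂[p,q] = [q] − [p]. For instance
  ∂[0,1] = [1] − [0].
As a 4×6 matrix over Z this has rank 3, with invariant factors (1,1,1).

The boundary map ∂_2: C_2 → C_1 maps a triangle to the signed sum of its edges. For instance
  ∂[1,2,3] = [2,3] − [1,3] + [1,2],
  ∂[0,2,3] = [2,3] − [0,3] + [0,2].
The 6×4 boundary matrix has rank 3 and Smith normal form diag(1,1,1).

From H_k ≅ ker(∂_k) / im(∂_{k+1}) we obtain:

  H_0: rank C_0 − rank ∂_1 = 4 − 3 = 1, and the invariant factors of ∂_1 are all 1, so H_0 ≅ Z.
  H_1: rank ker ∂_1 − rank ∂_2 = (6 − 3) − 3 = 0, and the invariant factors of ∂_2 are all 1, so H_1 ≅ 0.
  H_2: rank ker ∂_2 − rank ∂_3 = (4 − 3) − 0 = 1, and there is no ∂_3, so H_2 ≅ Z.

As a check, the Euler characteristic is 4 − 6 + 4 = 2, which agrees with 1 − 0 + 1 = 2.

Hence the Betti numbers are b_0 = 1, b_1 = 0, b_2 = 1.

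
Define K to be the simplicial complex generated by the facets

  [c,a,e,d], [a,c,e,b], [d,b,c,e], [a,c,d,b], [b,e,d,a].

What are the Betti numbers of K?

Fix the vertex order a < b < c < d < e and write every simplex with vertices in increasing order. Then dim K = 3 and the simplices of K are:

  0-simplices (5): a, b, c, d, e
  1-simplices (10): ab, ac, ad, ae, bc, bd, be, cd, ce, de
  2-simplices (10): abc, abd, abe, acd, ace, ade, bcd, bce, bde, cde
  3-simplices (5): abcd, abce, abde, acde, bcde

giving chain groups C_0 ≅ Z^5, C_1 ≅ Z^10, C_2 ≅ Z^10, C_3 ≅ Z^5.

The boundary map ∂_1: C_1 → C_0 sends each edge [p,q] (with p < q) to q − p.
This gives a 5×10 integer matrix of rank 4; reducing to Smith normal form yields diagonal entries (1,1,1,1).

Boundary ∂_2: C_2 → C_1 sends each 2-simplex [p,q,r] to [q,r] − [p,r] + [p,q]. For instance
  ∂ade = de − ae + ad,
  ∂abc = bc − ac + ab.
As a 10×10 matrix over Z this has rank 6, with invariant factors (1,1,1,1,1,1).

The boundary map ∂_3: C_3 → C_2 sends each 3-simplex σ to the alternating sum Σ_i (−1)^i (σ with its i-th vertex removed). For instance
  ∂acde = cde − ade + ace − acd,
  ∂abcd = bcd − acd + abd − abc.
The resulting 10×5 matrix has rank 4, and its Smith normal form has invariant factors (1,1,1,1).

Now H_k = ker ∂_k / im ∂_{k+1}, so:

  H_0: rank C_0 − rank ∂_1 = 5 − 4 = 1, and the invariant factors of ∂_1 are all 1, so H_0 ≅ Z.
  H_1: rank ker ∂_1 − rank ∂_2 = (10 − 4) − 6 = 0, and the invariant factors of ∂_2 are all 1, so H_1 ≅ 0.
  H_2: rank ker ∂_2 − rank ∂_3 = (10 − 6) − 4 = 0, and the invariant factors of ∂_3 are all 1, so H_2 ≅ 0.
  H_3: rank ker ∂_3 − rank ∂_4 = (5 − 4) − 0 = 1, and there is no ∂_4, so H_3 ≅ Z.

As a check, the Euler characteristic is 5 − 10 + 10 − 5 = 0, which agrees with 1 − 0 + 0 − 1 = 0.
(K is a triangulation of the 3-sphere S^3.)

Hence the Betti numbers are b_0 = 1, b_1 = 0, b_2 = 0, b_3 = 1.

b_0 = 1, b_1 = 0, b_2 = 0, b_3 = 1.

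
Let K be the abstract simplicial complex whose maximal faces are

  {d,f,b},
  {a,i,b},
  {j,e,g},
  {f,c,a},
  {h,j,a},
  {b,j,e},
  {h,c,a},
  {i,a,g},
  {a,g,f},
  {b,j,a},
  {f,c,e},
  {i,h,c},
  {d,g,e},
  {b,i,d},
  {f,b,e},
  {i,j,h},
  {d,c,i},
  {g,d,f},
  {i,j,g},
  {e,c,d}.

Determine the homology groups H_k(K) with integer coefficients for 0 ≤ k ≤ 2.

H_0 ≅ Z,  H_1 ≅ Z ⊕ Z/2,  H_2 = 0.

We work with the vertex ordering a < b < c < d < e < f < g < h < i < j. The simplices of K, each written with vertices in increasing order, are:

  0-simplices (10): a, b, c, d, e, f, g, h, i, j
  1-simplices (30): ab, ac, af, ag, ah, ai, aj, bd, be, bf, bi, bj, cd, ce, cf, ch, ci, de, df, dg, di, ef, eg, ej, fg, gi, gj, hi, hj, ij
  2-simplices (20): abi, abj, acf, ach, afg, agi, ahj, bdf, bdi, bef, bej, cde, cdi, cef, chi, deg, dfg, egj, gij, hij

so the chain groups are C_0 ≅ Z^10, C_1 ≅ Z^30, C_2 ≅ Z^20.

Boundary ∂_1: C_1 → C_0 maps an edge to its endpoints' difference, ∂[p,q] = q − p. For instance
  ∂de = e − d.
The 10×30 boundary matrix has rank 9 and Smith normal form diag(1,1,1,1,1,1,1,1,1).

∂_2: C_2 → C_1 maps a triangle to the signed sum of its edges. For instance
  ∂gij = ij − gj + gi,
  ∂ahj = hj − aj + ah.
The 30×20 boundary matrix has rank 20 and Smith normal form diag(1,1,1,1,1,1,1,1,1,1,1,1,1,1,1,1,1,1,1,2).

Computing H_k = (kernel of ∂_k) / (image of ∂_{k+1}):

  H_0: rank C_0 − rank ∂_1 = 10 − 9 = 1, and the invariant factors of ∂_1 are all 1, so H_0 = Z.
  H_1: rank ker ∂_1 − rank ∂_2 = (30 − 9) − 20 = 1, and ∂_2 has invariant factor 2 > 1, so H_1 = Z ⊕ Z/2.
  H_2: rank ker ∂_2 − rank ∂_3 = (20 − 20) − 0 = 0, and there is no ∂_3, so H_2 = 0.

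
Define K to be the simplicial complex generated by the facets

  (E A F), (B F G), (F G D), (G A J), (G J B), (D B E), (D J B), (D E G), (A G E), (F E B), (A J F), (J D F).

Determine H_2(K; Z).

We work with the vertex ordering A < B < D < E < F < G < J. The simplices of K, each written with vertices in increasing order, are:

  0-simplices (7): A, B, D, E, F, G, J
  1-simplices (18): AE, AF, AG, AJ, BD, BE, BF, BG, BJ, DE, DF, DG, DJ, EF, EG, FG, FJ, GJ
  2-simplices (12): AEF, AEG, AFJ, AGJ, BDE, BDJ, BEF, BFG, BGJ, DEG, DFG, DFJ

giving chain groups C_0 ≅ Z^7, C_1 ≅ Z^18, C_2 ≅ Z^12.

Boundary ∂_1: C_1 → C_0 sends each edge [p,q] (with p < q) to q − p.
This gives a 7×18 integer matrix of rank 6; reducing to Smith normal form yields diagonal entries (1,1,1,1,1,1).

The boundary map ∂_2: C_2 → C_1 acts by ∂[p,q,r] = [q,r] − [p,r] + [p,q]. For instance
  ∂AEG = EG − AG + AE,
  ∂BDJ = DJ − BJ + BD.
The resulting 18×12 matrix has rank 12, and its Smith normal form has invariant factors (1,1,1,1,1,1,1,1,1,1,1,2).

Reading off H_k = ker ∂_k / im ∂_{k+1}:

  H_2: rank ker ∂_2 − rank ∂_3 = (12 − 12) − 0 = 0, and there is no ∂_3, so H_2 ≅ 0.

(K is a triangulation of the real projective plane RP^2.)

H_2 ≅ 0.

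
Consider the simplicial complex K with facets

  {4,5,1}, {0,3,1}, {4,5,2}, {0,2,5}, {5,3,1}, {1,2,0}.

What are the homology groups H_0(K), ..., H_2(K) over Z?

H_0 = Z,  H_1 = Z,  H_2 = 0.

Order the vertices as 0 < 1 < 2 < 3 < 4 < 5. Listing each simplex with vertices in this order, K has dimension 2 with simplices:

  0-simplices (6): [0], [1], [2], [3], [4], [5]
  1-simplices (12): [0,1], [0,2], [0,3], [0,5], [1,2], [1,3], [1,4], [1,5], [2,4], [2,5], [3,5], [4,5]
  2-simplices (6): [0,1,2], [0,1,3], [0,2,5], [1,3,5], [1,4,5], [2,4,5]

Hence C_0 ≅ Z^6, C_1 ≅ Z^12, C_2 ≅ Z^6.

Boundary ∂_1: C_1 → C_0 is given by ∂[p,q] = [q] − [p]. For instance
  ∂[1,3] = [3] − [1].
As a 6×12 matrix over Z this has rank 5, with invariant factors (1,1,1,1,1).

∂_2: C_2 → C_1 acts by ∂[p,q,r] = [q,r] − [p,r] + [p,q]. For instance
  ∂[0,1,3] = [1,3] − [0,3] + [0,1],
  ∂[0,1,2] = [1,2] − [0,2] + [0,1].
The resulting 12×6 matrix has rank 6, and its Smith normal form has invariant factors (1,1,1,1,1,1).

From H_k ≅ ker(∂_k) / im(∂_{k+1}) we obtain:

  H_0: rank C_0 − rank ∂_1 = 6 − 5 = 1, and the invariant factors of ∂_1 are all 1, so H_0 = Z.
  H_1: rank ker ∂_1 − rank ∂_2 = (12 − 5) − 6 = 1, and the invariant factors of ∂_2 are all 1, so H_1 = Z.
  H_2: rank ker ∂_2 − rank ∂_3 = (6 − 6) − 0 = 0, and there is no ∂_3, so H_2 = 0.

As a check, the Euler characteristic is 6 − 12 + 6 = 0, which agrees with 1 − 1 + 0 = 0.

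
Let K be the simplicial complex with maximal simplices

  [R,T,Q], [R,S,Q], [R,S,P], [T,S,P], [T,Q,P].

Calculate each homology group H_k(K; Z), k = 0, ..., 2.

H_0 ≅ Z,  H_1 ≅ Z,  H_2 = 0.

We work with the vertex ordering P < Q < R < S < T. The simplices of K, each written with vertices in increasing order, are:

  0-simplices (5): P, Q, R, S, T
  1-simplices (10): PQ, PR, PS, PT, QR, QS, QT, RS, RT, ST
  2-simplices (5): PQT, PRS, PST, QRS, QRT

giving chain groups C_0 ≅ Z^5, C_1 ≅ Z^10, C_2 ≅ Z^5.

∂_1: C_1 → C_0 is given by ∂[p,q] = [q] − [p]. For instance
  ∂PS = S − P.
The 5×10 boundary matrix has rank 4 and Smith normal form diag(1,1,1,1).

∂_2: C_2 → C_1 maps a triangle to the signed sum of its edges. For instance
  ∂PQT = QT − PT + PQ,
  ∂QRS = RS − QS + QR.
As a 10×5 matrix over Z this has rank 5, with invariant factors (1,1,1,1,1).

Reading off H_k = ker ∂_k / im ∂_{k+1}:

  H_0: rank C_0 − rank ∂_1 = 5 − 4 = 1, and the invariant factors of ∂_1 are all 1, so H_0 = Z.
  H_1: rank ker ∂_1 − rank ∂_2 = (10 − 4) − 5 = 1, and the invariant factors of ∂_2 are all 1, so H_1 = Z.
  H_2: rank ker ∂_2 − rank ∂_3 = (5 − 5) − 0 = 0, and there is no ∂_3, so H_2 = 0.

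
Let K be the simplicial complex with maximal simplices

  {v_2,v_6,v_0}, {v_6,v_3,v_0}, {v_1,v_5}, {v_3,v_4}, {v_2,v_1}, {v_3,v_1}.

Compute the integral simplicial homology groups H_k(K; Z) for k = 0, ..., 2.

H_0 = Z,  H_1 = Z,  H_2 = 0.

Take the total order v_0 < v_1 < v_2 < v_3 < v_4 < v_5 < v_6 on the vertex set. Then K (dimension 2) consists of the simplices:

  0-simplices (7): [v_0], [v_1], [v_2], [v_3], [v_4], [v_5], [v_6]
  1-simplices (9): [v_0,v_2], [v_0,v_3], [v_0,v_6], [v_1,v_2], [v_1,v_3], [v_1,v_5], [v_2,v_6], [v_3,v_4], [v_3,v_6]
  2-simplices (2): [v_0,v_2,v_6], [v_0,v_3,v_6]

so the chain groups are C_0 ≅ Z^7, C_1 ≅ Z^9, C_2 ≅ Z^2.

The boundary map ∂_1: C_1 → C_0 sends each edge [p,q] (with p < q) to q − p. For instance
  ∂[v_1,v_2] = [v_2] − [v_1].
As a 7×9 matrix over Z this has rank 6, with invariant factors (1,1,1,1,1,1).

The boundary map ∂_2: C_2 → C_1 sends each 2-simplex [p,q,r] to [q,r] − [p,r] + [p,q]. For instance
  ∂[v_0,v_3,v_6] = [v_3,v_6] − [v_0,v_6] + [v_0,v_3],
  ∂[v_0,v_2,v_6] = [v_2,v_6] − [v_0,v_6] + [v_0,v_2].
This gives a 9×2 integer matrix of rank 2; reducing to Smith normal form yields diagonal entries (1,1).

From H_k ≅ ker(∂_k) / im(∂_{k+1}) we obtain:

  H_0: rank C_0 − rank ∂_1 = 7 − 6 = 1, and the invariant factors of ∂_1 are all 1, so H_0 = Z.
  H_1: rank ker ∂_1 − rank ∂_2 = (9 − 6) − 2 = 1, and the invariant factors of ∂_2 are all 1, so H_1 = Z.
  H_2: rank ker ∂_2 − rank ∂_3 = (2 − 2) − 0 = 0, and there is no ∂_3, so H_2 = 0.

As a check, the Euler characteristic is 7 − 9 + 2 = 0, which agrees with 1 − 1 + 0 = 0.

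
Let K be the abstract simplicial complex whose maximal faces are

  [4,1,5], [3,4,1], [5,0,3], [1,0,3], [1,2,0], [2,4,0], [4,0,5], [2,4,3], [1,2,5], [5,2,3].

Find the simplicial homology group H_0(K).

Take the total order 0 < 1 < 2 < 3 < 4 < 5 on the vertex set. Then K (dimension 2) consists of the simplices:

  0-simplices (6): [0], [1], [2], [3], [4], [5]
  1-simplices (15): [0,1], [0,2], [0,3], [0,4], [0,5], [1,2], [1,3], [1,4], [1,5], [2,3], [2,4], [2,5], [3,4], [3,5], [4,5]
  2-simplices (10): [0,1,2], [0,1,3], [0,2,4], [0,3,5], [0,4,5], [1,2,5], [1,3,4], [1,4,5], [2,3,4], [2,3,5]

Hence C_0 ≅ Z^6, C_1 ≅ Z^15, C_2 ≅ Z^10.

Boundary ∂_1: C_1 → C_0 is given by ∂[p,q] = [q] − [p]. For instance
  ∂[3,5] = [5] − [3].
As a 6×15 matrix over Z this has rank 5, with invariant factors (1,1,1,1,1).

Boundary ∂_2: C_2 → C_1 acts by ∂[p,q,r] = [q,r] − [p,r] + [p,q]. For instance
  ∂[1,4,5] = [4,5] − [1,5] + [1,4],
  ∂[2,3,4] = [3,4] − [2,4] + [2,3].
The resulting 15×10 matrix has rank 10, and its Smith normal form has invariant factors (1,1,1,1,1,1,1,1,1,2).

From H_k ≅ ker(∂_k) / im(∂_{k+1}) we obtain:

  H_0: rank C_0 − rank ∂_1 = 6 − 5 = 1, and the invariant factors of ∂_1 are all 1, so H_0 = Z.

H_0 = Z.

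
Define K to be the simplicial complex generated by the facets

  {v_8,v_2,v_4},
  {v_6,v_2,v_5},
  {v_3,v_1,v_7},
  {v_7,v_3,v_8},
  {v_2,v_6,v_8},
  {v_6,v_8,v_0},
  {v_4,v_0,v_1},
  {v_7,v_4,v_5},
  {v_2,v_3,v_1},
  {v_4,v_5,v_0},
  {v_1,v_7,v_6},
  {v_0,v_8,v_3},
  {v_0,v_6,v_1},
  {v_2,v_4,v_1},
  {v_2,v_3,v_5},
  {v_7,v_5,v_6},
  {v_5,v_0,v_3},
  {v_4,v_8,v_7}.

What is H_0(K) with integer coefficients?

H_0 = Z.

Take the total order v_0 < v_1 < v_2 < v_3 < v_4 < v_5 < v_6 < v_7 < v_8 on the vertex set. Then K (dimension 2) consists of the simplices:

  0-simplices (9): [v_0], [v_1], [v_2], [v_3], [v_4], [v_5], [v_6], [v_7], [v_8]
  1-simplices (27): (27 of them)
  2-simplices (18): (18 of them)

so the chain groups are C_0 ≅ Z^9, C_1 ≅ Z^27, C_2 ≅ Z^18.

The boundary map ∂_1: C_1 → C_0 is given by ∂[p,q] = [q] − [p]. For instance
  ∂[v_2,v_5] = [v_5] − [v_2].
The resulting 9×27 matrix has rank 8, and its Smith normal form has invariant factors (1,1,1,1,1,1,1,1).

Boundary ∂_2: C_2 → C_1 sends each 2-simplex [p,q,r] to [q,r] − [p,r] + [p,q]. For instance
  ∂[v_2,v_6,v_8] = [v_6,v_8] − [v_2,v_8] + [v_2,v_6],
  ∂[v_4,v_7,v_8] = [v_7,v_8] − [v_4,v_8] + [v_4,v_7].
The resulting 27×18 matrix has rank 17, and its Smith normal form has invariant factors (1,1,1,1,1,1,1,1,1,1,1,1,1,1,1,1,1).

Now H_k = ker ∂_k / im ∂_{k+1}, so:

  H_0: rank C_0 − rank ∂_1 = 9 − 8 = 1, and the invariant factors of ∂_1 are all 1, so H_0 = Z.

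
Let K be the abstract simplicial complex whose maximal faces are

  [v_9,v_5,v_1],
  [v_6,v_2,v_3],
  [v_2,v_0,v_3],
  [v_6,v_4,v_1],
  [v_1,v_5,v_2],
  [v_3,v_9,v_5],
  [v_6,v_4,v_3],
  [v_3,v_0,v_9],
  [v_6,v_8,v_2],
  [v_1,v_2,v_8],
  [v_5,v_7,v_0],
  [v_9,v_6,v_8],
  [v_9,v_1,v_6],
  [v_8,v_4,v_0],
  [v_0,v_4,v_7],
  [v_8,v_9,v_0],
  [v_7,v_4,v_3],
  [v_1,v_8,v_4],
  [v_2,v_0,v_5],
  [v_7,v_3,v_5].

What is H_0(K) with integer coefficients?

Fix the vertex order v_0 < v_1 < v_2 < v_3 < v_4 < v_5 < v_6 < v_7 < v_8 < v_9 and write every simplex with vertices in increasing order. Then dim K = 2 and the simplices of K are:

  0-simplices (10): [v_0], [v_1], [v_2], [v_3], [v_4], [v_5], [v_6], [v_7], [v_8], [v_9]
  1-simplices (30): (30 of them)
  2-simplices (20): (20 of them)

giving chain groups C_0 ≅ Z^10, C_1 ≅ Z^30, C_2 ≅ Z^20.

The boundary map ∂_1: C_1 → C_0 maps an edge to its endpoints' difference, ∂[p,q] = q − p. For instance
  ∂[v_5,v_7] = [v_7] − [v_5].
As a 10×30 matrix over Z this has rank 9, with invariant factors (1,1,1,1,1,1,1,1,1).

Boundary ∂_2: C_2 → C_1 maps a triangle to the signed sum of its edges. For instance
  ∂[v_3,v_5,v_7] = [v_5,v_7] − [v_3,v_7] + [v_3,v_5],
  ∂[v_2,v_6,v_8] = [v_6,v_8] − [v_2,v_8] + [v_2,v_6].
This gives a 30×20 integer matrix of rank 20; reducing to Smith normal form yields diagonal entries (1,1,1,1,1,1,1,1,1,1,1,1,1,1,1,1,1,1,1,2).

Computing H_k = (kernel of ∂_k) / (image of ∂_{k+1}):

  H_0: rank C_0 − rank ∂_1 = 10 − 9 = 1, and the invariant factors of ∂_1 are all 1, so H_0 ≅ Z.

H_0 = Z.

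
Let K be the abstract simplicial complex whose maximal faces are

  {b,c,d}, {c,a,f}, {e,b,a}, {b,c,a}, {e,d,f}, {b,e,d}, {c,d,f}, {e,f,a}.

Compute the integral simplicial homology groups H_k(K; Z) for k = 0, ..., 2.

We work with the vertex ordering a < b < c < d < e < f. The simplices of K, each written with vertices in increasing order, are:

  0-simplices (6): a, b, c, d, e, f
  1-simplices (12): ab, ac, ae, af, bc, bd, be, cd, cf, de, df, ef
  2-simplices (8): abc, abe, acf, aef, bcd, bde, cdf, def

Hence C_0 ≅ Z^6, C_1 ≅ Z^12, C_2 ≅ Z^8.

∂_1: C_1 → C_0 maps an edge to its endpoints' difference, ∂[p,q] = q − p. For instance
  ∂ab = b − a.
This gives a 6×12 integer matrix of rank 5; reducing to Smith normal form yields diagonal entries (1,1,1,1,1).

∂_2: C_2 → C_1 maps a triangle to the signed sum of its edges. For instance
  ∂def = ef − df + de,
  ∂abe = be − ae + ab.
As a 12×8 matrix over Z this has rank 7, with invariant factors (1,1,1,1,1,1,1).

From H_k ≅ ker(∂_k) / im(∂_{k+1}) we obtain:

  H_0: rank C_0 − rank ∂_1 = 6 − 5 = 1, and the invariant factors of ∂_1 are all 1, so H_0 = Z.
  H_1: rank ker ∂_1 − rank ∂_2 = (12 − 5) − 7 = 0, and the invariant factors of ∂_2 are all 1, so H_1 = 0.
  H_2: rank ker ∂_2 − rank ∂_3 = (8 − 7) − 0 = 1, and there is no ∂_3, so H_2 = Z.

As a check, the Euler characteristic is 6 − 12 + 8 = 2, which agrees with 1 − 0 + 1 = 2.

H_0 ≅ Z,  H_1 = 0,  H_2 ≅ Z.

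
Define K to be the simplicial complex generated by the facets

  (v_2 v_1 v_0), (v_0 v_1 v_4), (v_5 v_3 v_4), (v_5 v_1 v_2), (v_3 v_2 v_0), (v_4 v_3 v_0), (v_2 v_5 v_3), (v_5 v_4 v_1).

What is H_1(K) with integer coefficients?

Order the vertices as v_0 < v_1 < v_2 < v_3 < v_4 < v_5. Listing each simplex with vertices in this order, K has dimension 2 with simplices:

  0-simplices (6): [v_0], [v_1], [v_2], [v_3], [v_4], [v_5]
  1-simplices (12): [v_0,v_1], [v_0,v_2], [v_0,v_3], [v_0,v_4], [v_1,v_2], [v_1,v_4], [v_1,v_5], [v_2,v_3], [v_2,v_5], [v_3,v_4], [v_3,v_5], [v_4,v_5]
  2-simplices (8): [v_0,v_1,v_2], [v_0,v_1,v_4], [v_0,v_2,v_3], [v_0,v_3,v_4], [v_1,v_2,v_5], [v_1,v_4,v_5], [v_2,v_3,v_5], [v_3,v_4,v_5]

giving chain groups C_0 ≅ Z^6, C_1 ≅ Z^12, C_2 ≅ Z^8.

∂_1: C_1 → C_0 is given by ∂[p,q] = [q] − [p].
As a 6×12 matrix over Z this has rank 5, with invariant factors (1,1,1,1,1).

Boundary ∂_2: C_2 → C_1 maps a triangle to the signed sum of its edges. For instance
  ∂[v_2,v_3,v_5] = [v_3,v_5] − [v_2,v_5] + [v_2,v_3],
  ∂[v_3,v_4,v_5] = [v_4,v_5] − [v_3,v_5] + [v_3,v_4].
As a 12×8 matrix over Z this has rank 7, with invariant factors (1,1,1,1,1,1,1).

From H_k ≅ ker(∂_k) / im(∂_{k+1}) we obtain:

  H_1: rank ker ∂_1 − rank ∂_2 = (12 − 5) − 7 = 0, and the invariant factors of ∂_2 are all 1, so H_1 ≅ 0.

H_1 = 0.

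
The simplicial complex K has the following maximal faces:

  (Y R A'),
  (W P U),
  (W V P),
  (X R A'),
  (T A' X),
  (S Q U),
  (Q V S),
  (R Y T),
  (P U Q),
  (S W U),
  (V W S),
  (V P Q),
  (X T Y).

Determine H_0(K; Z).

H_0 ≅ Z^2.

Order the vertices as P < Q < R < S < T < U < V < W < X < Y < A'. Listing each simplex with vertices in this order, K has dimension 2 with simplices:

  0-simplices (11): [P], [Q], [R], [S], [T], [U], [V], [W], [X], [Y], [A']
  1-simplices (22): [P,Q], [P,U], [P,V], [P,W], [Q,S], [Q,U], [Q,V], [R,T], [R,X], [R,Y], [R,A'], [S,U], [S,V], [S,W], [T,X], [T,Y], [T,A'], [U,W], [V,W], [X,Y], [X,A'], [Y,A']
  2-simplices (13): [P,Q,U], [P,Q,V], [P,U,W], [P,V,W], [Q,S,U], [Q,S,V], [R,T,Y], [R,X,A'], [R,Y,A'], [S,U,W], [S,V,W], [T,X,Y], [T,X,A']

Hence C_0 ≅ Z^11, C_1 ≅ Z^22, C_2 ≅ Z^13.

The boundary map ∂_1: C_1 → C_0 sends each edge [p,q] (with p < q) to q − p. For instance
  ∂[T,A'] = [A'] − [T].
The 11×22 boundary matrix has rank 9 and Smith normal form diag(1,1,1,1,1,1,1,1,1).

∂_2: C_2 → C_1 sends each 2-simplex [p,q,r] to [q,r] − [p,r] + [p,q]. For instance
  ∂[Q,S,V] = [S,V] − [Q,V] + [Q,S],
  ∂[S,V,W] = [V,W] − [S,W] + [S,V].
The resulting 22×13 matrix has rank 12, and its Smith normal form has invariant factors (1,1,1,1,1,1,1,1,1,1,1,1).

Now H_k = ker ∂_k / im ∂_{k+1}, so:

  H_0: rank C_0 − rank ∂_1 = 11 − 9 = 2, and the invariant factors of ∂_1 are all 1, so H_0 ≅ Z^2.

(K is a triangulation of the disjoint union of the Möbius band and the 2-sphere S^2.)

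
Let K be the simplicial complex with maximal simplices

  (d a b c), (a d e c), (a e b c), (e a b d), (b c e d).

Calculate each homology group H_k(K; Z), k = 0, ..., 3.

K has 5 vertices, 10 edges, 10 triangles, 5 3-simplices.
rank ∂_0 = 0, rank ∂_1 = 4 ⇒ b_0 = 5 − 0 − 4 = 1; all invariant factors of ∂_1 are 1 so no torsion. So H_0 ≅ Z.
rank ∂_1 = 4, rank ∂_2 = 6 ⇒ b_1 = 10 − 4 − 6 = 0; all invariant factors of ∂_2 are 1 so no torsion. So H_1 ≅ 0.
rank ∂_2 = 6, rank ∂_3 = 4 ⇒ b_2 = 10 − 6 − 4 = 0; all invariant factors of ∂_3 are 1 so no torsion. So H_2 ≅ 0.
rank ∂_3 = 4, rank ∂_4 = 0 ⇒ b_3 = 5 − 4 − 0 = 1. So H_3 ≅ Z.

H_0 = Z,  H_1 = 0,  H_2 = 0,  H_3 = Z.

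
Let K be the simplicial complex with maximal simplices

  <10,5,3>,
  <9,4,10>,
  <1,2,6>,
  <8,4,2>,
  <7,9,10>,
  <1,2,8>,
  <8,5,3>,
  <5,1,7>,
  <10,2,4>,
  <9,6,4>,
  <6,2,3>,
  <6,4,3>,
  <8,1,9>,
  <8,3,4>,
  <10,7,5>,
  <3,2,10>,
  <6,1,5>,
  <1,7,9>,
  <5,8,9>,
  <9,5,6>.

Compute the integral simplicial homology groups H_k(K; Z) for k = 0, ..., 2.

Fix the vertex order 1 < 2 < 3 < 4 < 5 < 6 < 7 < 8 < 9 < 10 and write every simplex with vertices in increasing order. Then dim K = 2 and the simplices of K are:

  0-simplices (10): [1], [2], [3], [4], [5], [6], [7], [8], [9], [10]
  1-simplices (30): (30 of them)
  2-simplices (20): (20 of them)

Hence C_0 ≅ Z^10, C_1 ≅ Z^30, C_2 ≅ Z^20.

∂_1: C_1 → C_0 sends each edge [p,q] (with p < q) to q − p. For instance
  ∂[1,9] = [9] − [1].
This gives a 10×30 integer matrix of rank 9; reducing to Smith normal form yields diagonal entries (1,1,1,1,1,1,1,1,1).

∂_2: C_2 → C_1 acts by ∂[p,q,r] = [q,r] − [p,r] + [p,q]. For instance
  ∂[4,9,10] = [9,10] − [4,10] + [4,9],
  ∂[2,3,6] = [3,6] − [2,6] + [2,3].
The resulting 30×20 matrix has rank 20, and its Smith normal form has invariant factors (1,1,1,1,1,1,1,1,1,1,1,1,1,1,1,1,1,1,1,2).

From H_k ≅ ker(∂_k) / im(∂_{k+1}) we obtain:

  H_0: rank C_0 − rank ∂_1 = 10 − 9 = 1, and the invariant factors of ∂_1 are all 1, so H_0 = Z.
  H_1: rank ker ∂_1 − rank ∂_2 = (30 − 9) − 20 = 1, and ∂_2 has invariant factor 2 > 1, so H_1 = Z × Z/2.
  H_2: rank ker ∂_2 − rank ∂_3 = (20 − 20) − 0 = 0, and there is no ∂_3, so H_2 = 0.

H_0 = Z,  H_1 = Z × Z/2,  H_2 = 0.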